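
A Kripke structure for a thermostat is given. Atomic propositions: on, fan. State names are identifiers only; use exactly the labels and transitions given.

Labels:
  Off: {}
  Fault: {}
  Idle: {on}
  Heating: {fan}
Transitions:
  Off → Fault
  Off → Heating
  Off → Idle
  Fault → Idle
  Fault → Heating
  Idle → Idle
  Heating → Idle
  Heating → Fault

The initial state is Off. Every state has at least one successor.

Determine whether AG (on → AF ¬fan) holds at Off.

Satisfied

States satisfying on → AF ¬fan: {Off, Fault, Idle, Heating}.
States satisfying AG (on → AF ¬fan): {Off, Fault, Idle, Heating}.
Every state reachable from Off satisfies on → AF ¬fan.
Off ∈ Sat(AG (on → AF ¬fan)).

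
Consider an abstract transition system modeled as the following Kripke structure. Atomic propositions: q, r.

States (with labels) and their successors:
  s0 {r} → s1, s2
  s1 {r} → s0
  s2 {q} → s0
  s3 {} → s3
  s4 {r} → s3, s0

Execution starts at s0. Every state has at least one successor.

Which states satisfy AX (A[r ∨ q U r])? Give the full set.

States satisfying A[r ∨ q U r]: {s0, s1, s2, s4}.
States satisfying AX (A[r ∨ q U r]): {s0, s1, s2}.

{s0, s1, s2}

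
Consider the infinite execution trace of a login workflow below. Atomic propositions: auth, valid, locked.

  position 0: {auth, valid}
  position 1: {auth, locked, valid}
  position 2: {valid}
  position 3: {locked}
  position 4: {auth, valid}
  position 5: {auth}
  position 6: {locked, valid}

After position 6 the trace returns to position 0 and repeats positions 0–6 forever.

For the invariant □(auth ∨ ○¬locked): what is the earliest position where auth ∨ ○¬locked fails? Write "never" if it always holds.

2

Check auth ∨ ○¬locked at each position in order: 0 ✓, 1 ✓.
At position 2 the labels are {valid} and the next position 3 has {locked}, so auth ∨ ○¬locked is false there. This is the first violation.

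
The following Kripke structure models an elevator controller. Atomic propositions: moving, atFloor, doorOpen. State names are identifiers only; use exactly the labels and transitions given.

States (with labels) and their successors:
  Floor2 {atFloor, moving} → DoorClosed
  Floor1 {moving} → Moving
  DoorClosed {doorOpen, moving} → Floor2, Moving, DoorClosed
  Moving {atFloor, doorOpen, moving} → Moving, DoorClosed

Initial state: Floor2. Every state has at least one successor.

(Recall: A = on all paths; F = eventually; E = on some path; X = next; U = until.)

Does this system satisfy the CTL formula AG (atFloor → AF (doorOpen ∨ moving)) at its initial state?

States satisfying atFloor → AF (doorOpen ∨ moving): {Floor2, Floor1, DoorClosed, Moving}.
States satisfying AG (atFloor → AF (doorOpen ∨ moving)): {Floor2, Floor1, DoorClosed, Moving}.
Every state reachable from Floor2 satisfies atFloor → AF (doorOpen ∨ moving).
Floor2 ∈ Sat(AG (atFloor → AF (doorOpen ∨ moving))).

Yes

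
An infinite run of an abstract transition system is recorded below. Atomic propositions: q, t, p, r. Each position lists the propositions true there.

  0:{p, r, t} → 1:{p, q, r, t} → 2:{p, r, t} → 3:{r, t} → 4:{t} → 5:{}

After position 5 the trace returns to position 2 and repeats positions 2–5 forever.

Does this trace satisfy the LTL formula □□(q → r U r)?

Yes

□(q → r U r) holds at every position 0..5, and those are all positions ever visited, so □□(q → r U r) holds.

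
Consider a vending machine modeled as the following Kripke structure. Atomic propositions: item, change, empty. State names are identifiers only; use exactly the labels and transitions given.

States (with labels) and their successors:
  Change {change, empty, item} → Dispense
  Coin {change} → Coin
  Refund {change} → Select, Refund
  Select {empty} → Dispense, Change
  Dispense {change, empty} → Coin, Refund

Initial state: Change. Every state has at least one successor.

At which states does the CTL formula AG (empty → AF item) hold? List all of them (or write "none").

{Coin}

States satisfying empty → AF item: {Change, Coin, Refund}.
States satisfying AG (empty → AF item): {Coin}.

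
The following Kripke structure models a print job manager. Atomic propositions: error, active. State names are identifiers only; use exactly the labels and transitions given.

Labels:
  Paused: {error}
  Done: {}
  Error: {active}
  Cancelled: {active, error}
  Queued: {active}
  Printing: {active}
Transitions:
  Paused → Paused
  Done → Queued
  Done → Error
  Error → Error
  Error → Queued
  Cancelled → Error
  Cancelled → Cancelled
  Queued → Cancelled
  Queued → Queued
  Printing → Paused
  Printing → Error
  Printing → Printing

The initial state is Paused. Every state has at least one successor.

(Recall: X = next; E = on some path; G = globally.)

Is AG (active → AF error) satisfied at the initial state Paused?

Yes

States satisfying active → AF error: {Paused, Done, Cancelled}.
States satisfying AG (active → AF error): {Paused}.
Every state reachable from Paused satisfies active → AF error.
Paused ∈ Sat(AG (active → AF error)).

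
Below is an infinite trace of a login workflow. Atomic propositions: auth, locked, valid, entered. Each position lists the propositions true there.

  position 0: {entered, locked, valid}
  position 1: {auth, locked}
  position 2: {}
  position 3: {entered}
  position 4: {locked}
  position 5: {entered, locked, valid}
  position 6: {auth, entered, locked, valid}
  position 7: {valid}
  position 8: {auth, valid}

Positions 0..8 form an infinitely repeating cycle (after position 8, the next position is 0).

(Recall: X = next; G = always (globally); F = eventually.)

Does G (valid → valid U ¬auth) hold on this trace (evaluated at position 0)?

Satisfied

valid → valid U ¬auth holds at every position 0..8, and those are all positions ever visited, so G (valid → valid U ¬auth) holds.
Positions where valid holds: 0, 5, 6, 7, 8.
Check valid U ¬auth at each: 0→ok, 5→ok, 6→ok, 7→ok, 8→ok.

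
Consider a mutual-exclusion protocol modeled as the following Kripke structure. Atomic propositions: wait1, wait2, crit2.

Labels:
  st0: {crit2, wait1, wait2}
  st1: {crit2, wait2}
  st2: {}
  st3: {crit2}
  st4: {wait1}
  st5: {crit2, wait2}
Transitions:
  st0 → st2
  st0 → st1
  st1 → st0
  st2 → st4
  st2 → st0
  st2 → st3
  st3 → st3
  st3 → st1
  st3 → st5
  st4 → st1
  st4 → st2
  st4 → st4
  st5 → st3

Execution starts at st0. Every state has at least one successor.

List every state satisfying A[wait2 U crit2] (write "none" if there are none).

States satisfying wait2: {st0, st1, st5}.
States satisfying crit2: {st0, st1, st3, st5}.
States satisfying A[wait2 U crit2]: {st0, st1, st3, st5}.

{st0, st1, st3, st5}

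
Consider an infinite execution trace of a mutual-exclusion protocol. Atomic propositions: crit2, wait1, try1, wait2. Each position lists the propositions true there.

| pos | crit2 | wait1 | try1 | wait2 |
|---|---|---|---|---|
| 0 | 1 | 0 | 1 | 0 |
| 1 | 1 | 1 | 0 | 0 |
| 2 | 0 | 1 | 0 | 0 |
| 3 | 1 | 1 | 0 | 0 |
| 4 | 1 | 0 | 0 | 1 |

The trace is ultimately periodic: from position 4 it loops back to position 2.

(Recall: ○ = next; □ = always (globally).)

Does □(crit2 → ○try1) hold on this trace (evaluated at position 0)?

crit2 → ○try1 must hold at every position from 0 onward. It fails at position 0, so □(crit2 → ○try1) is false.
Positions where crit2 holds: 0, 1, 3, 4.
Check ○try1 at each: 0→fails, 1→fails, 3→fails, 4→fails.

Violated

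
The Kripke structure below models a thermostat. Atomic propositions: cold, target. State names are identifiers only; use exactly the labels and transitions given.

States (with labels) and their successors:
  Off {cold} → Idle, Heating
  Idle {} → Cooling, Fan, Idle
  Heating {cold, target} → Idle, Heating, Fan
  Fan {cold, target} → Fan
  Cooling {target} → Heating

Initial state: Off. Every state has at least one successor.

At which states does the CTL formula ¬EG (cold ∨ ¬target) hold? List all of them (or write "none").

States satisfying cold ∨ ¬target: {Off, Idle, Heating, Fan}.
States satisfying EG (cold ∨ ¬target): {Off, Idle, Heating, Fan}.
States satisfying ¬EG (cold ∨ ¬target): {Cooling}.

{Cooling}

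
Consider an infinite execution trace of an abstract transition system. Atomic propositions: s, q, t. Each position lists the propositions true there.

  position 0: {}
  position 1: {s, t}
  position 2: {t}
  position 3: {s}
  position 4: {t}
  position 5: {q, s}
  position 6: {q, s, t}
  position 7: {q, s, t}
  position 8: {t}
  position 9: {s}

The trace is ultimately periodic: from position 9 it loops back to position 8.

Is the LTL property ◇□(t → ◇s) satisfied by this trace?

Yes

□(t → ◇s) holds at position 0, which is reachable from 0, so ◇□(t → ◇s) holds.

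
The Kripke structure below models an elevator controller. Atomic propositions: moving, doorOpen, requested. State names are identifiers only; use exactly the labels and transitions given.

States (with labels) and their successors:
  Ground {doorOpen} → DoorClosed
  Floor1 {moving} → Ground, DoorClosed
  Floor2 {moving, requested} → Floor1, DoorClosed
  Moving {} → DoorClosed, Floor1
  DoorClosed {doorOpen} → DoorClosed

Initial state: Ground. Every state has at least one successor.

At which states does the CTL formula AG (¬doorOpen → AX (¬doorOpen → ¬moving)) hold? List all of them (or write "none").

States satisfying ¬doorOpen → AX (¬doorOpen → ¬moving): {Ground, Floor1, DoorClosed}.
States satisfying AG (¬doorOpen → AX (¬doorOpen → ¬moving)): {Ground, Floor1, DoorClosed}.

{Ground, Floor1, DoorClosed}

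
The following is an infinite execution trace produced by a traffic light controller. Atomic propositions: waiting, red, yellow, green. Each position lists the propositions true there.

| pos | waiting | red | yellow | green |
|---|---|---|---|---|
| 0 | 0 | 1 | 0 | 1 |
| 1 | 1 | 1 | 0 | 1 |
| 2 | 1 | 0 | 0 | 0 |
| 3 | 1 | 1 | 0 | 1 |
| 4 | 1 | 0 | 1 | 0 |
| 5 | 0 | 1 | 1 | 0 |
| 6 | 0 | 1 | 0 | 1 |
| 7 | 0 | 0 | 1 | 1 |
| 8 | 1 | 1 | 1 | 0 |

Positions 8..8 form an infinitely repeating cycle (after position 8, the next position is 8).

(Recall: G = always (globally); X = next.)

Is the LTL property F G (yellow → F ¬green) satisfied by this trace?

G (yellow → F ¬green) holds at position 0, which is reachable from 0, so F G (yellow → F ¬green) holds.

Holds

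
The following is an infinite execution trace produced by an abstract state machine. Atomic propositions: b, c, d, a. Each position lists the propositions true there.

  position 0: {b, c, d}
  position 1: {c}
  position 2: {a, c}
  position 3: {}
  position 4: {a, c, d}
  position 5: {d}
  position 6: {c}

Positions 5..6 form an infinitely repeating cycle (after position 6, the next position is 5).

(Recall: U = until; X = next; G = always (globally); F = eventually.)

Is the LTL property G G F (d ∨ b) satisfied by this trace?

G F (d ∨ b) holds at every position 0..6, and those are all positions ever visited, so G G F (d ∨ b) holds.

Holds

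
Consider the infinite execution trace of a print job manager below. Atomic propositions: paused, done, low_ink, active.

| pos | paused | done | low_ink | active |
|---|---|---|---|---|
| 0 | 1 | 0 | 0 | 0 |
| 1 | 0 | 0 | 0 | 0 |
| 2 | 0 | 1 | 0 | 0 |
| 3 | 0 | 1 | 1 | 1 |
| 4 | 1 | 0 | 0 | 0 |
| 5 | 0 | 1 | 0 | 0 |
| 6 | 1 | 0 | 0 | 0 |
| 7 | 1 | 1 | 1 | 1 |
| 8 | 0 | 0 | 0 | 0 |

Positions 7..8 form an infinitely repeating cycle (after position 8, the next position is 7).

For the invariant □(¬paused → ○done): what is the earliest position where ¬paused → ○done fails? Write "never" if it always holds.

Check ¬paused → ○done at each position in order: 0 ✓, 1 ✓, 2 ✓.
At position 3 the labels are {active, done, low_ink} and the next position 4 has {paused}, so ¬paused → ○done is false there. This is the first violation.

3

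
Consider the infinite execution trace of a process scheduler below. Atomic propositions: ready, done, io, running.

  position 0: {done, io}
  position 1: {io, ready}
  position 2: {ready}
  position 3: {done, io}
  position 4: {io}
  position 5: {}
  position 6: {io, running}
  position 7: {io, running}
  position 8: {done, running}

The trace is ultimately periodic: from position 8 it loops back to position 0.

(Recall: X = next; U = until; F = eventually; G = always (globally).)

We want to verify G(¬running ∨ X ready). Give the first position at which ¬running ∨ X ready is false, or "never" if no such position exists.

Check ¬running ∨ X ready at each position in order: 0 ✓, 1 ✓, 2 ✓, 3 ✓, 4 ✓, 5 ✓.
At position 6 the labels are {io, running} and the next position 7 has {io, running}, so ¬running ∨ X ready is false there. This is the first violation.

6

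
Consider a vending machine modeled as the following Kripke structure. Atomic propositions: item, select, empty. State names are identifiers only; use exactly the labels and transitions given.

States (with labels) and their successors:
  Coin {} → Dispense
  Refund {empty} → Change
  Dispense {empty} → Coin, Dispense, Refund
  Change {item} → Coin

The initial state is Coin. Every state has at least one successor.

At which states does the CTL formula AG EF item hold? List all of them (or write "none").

{Coin, Refund, Dispense, Change}

States satisfying EF item: {Coin, Refund, Dispense, Change}.
States satisfying AG EF item: {Coin, Refund, Dispense, Change}.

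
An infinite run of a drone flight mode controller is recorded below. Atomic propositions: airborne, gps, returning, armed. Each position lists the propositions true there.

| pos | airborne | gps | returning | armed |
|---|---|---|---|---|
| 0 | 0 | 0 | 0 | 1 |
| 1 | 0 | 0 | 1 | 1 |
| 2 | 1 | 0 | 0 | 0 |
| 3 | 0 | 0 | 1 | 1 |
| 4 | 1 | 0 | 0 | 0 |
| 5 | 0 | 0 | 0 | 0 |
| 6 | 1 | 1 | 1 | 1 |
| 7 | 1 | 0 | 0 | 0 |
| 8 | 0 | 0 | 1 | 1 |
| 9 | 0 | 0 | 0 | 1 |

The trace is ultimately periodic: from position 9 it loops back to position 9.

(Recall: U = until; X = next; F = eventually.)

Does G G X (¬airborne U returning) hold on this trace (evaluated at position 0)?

No

G X (¬airborne U returning) must hold at every position from 0 onward. It fails at position 0, so G G X (¬airborne U returning) is false.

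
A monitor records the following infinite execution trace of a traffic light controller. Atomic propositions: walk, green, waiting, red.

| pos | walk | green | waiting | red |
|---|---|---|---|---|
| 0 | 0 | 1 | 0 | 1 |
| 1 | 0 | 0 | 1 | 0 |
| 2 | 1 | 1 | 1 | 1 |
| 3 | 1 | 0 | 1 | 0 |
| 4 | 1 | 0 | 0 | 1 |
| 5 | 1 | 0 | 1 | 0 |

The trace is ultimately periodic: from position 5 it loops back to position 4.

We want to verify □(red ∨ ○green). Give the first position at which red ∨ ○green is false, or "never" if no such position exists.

Check red ∨ ○green at each position in order: 0 ✓, 1 ✓, 2 ✓.
At position 3 the labels are {waiting, walk} and the next position 4 has {red, walk}, so red ∨ ○green is false there. This is the first violation.

3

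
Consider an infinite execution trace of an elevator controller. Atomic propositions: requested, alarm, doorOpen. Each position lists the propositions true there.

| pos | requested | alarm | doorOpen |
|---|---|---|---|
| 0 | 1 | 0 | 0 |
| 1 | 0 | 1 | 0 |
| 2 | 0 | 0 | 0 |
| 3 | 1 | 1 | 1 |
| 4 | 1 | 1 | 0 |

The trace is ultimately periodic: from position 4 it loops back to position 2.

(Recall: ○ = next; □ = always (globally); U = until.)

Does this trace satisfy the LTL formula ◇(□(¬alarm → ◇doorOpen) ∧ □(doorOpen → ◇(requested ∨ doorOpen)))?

Holds

□(¬alarm → ◇doorOpen) ∧ □(doorOpen → ◇(requested ∨ doorOpen)) holds at position 0, which is reachable from 0, so ◇(□(¬alarm → ◇doorOpen) ∧ □(doorOpen → ◇(requested ∨ doorOpen))) holds.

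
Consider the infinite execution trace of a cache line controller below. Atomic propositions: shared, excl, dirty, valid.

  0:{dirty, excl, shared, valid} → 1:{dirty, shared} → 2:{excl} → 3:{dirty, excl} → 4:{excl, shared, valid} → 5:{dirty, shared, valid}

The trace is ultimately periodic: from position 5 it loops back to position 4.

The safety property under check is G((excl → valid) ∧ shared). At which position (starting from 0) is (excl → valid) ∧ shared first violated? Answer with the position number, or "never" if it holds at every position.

2

Check (excl → valid) ∧ shared at each position in order: 0 ✓, 1 ✓.
At position 2 the labels are {excl}, so (excl → valid) ∧ shared is false there. This is the first violation.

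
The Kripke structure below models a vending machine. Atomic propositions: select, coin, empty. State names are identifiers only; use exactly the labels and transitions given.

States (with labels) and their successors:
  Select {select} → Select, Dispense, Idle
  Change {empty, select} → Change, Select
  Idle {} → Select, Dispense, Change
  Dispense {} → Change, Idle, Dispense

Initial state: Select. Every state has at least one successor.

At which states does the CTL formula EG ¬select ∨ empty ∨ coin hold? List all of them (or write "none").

States satisfying ¬select: {Idle, Dispense}.
States satisfying EG ¬select: {Idle, Dispense}.
States satisfying empty ∨ coin: {Change}.
States satisfying EG ¬select ∨ empty ∨ coin: {Change, Idle, Dispense}.

{Change, Idle, Dispense}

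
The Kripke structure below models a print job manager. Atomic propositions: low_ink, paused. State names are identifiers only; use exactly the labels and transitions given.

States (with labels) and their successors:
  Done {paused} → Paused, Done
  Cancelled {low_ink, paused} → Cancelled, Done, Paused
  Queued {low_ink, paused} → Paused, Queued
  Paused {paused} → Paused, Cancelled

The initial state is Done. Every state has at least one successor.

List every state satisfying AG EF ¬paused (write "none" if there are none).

States satisfying EF ¬paused: ∅.
States satisfying AG EF ¬paused: ∅.

none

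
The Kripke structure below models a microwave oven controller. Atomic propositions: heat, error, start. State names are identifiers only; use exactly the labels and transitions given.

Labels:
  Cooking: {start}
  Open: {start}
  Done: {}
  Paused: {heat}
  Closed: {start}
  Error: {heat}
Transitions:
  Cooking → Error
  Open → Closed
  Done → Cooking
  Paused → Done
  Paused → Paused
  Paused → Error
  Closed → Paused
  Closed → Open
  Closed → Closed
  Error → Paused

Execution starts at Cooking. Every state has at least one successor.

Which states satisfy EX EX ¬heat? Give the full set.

{Open, Paused, Closed, Error}

States satisfying EX ¬heat: {Open, Done, Paused, Closed}.
States satisfying EX EX ¬heat: {Open, Paused, Closed, Error}.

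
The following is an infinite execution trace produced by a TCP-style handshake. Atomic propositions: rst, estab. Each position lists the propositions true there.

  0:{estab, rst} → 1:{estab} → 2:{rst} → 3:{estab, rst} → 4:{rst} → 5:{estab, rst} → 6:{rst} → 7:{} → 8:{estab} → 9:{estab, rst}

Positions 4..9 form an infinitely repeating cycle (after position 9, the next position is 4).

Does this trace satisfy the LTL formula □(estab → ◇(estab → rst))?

estab → ◇(estab → rst) holds at every position 0..9, and those are all positions ever visited, so □(estab → ◇(estab → rst)) holds.
Positions where estab holds: 0, 1, 3, 5, 8, 9.
Check ◇(estab → rst) at each: 0→ok, 1→ok, 3→ok, 5→ok, 8→ok, 9→ok.

Satisfied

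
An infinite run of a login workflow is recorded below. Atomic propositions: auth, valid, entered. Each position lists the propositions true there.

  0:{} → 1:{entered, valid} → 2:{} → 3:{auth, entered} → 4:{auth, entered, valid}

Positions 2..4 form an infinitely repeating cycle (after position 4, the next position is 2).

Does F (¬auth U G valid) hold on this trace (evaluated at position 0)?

Does not hold

¬auth U G valid is false at every position 0..4, so it never becomes true and F (¬auth U G valid) fails.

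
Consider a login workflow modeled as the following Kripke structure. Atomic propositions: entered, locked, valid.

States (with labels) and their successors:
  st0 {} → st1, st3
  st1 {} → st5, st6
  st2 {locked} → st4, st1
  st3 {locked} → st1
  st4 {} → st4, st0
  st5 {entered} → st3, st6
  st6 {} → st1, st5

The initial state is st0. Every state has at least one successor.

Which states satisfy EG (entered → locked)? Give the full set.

{st0, st1, st2, st3, st4, st6}

States satisfying entered → locked: {st0, st1, st2, st3, st4, st6}.
States satisfying EG (entered → locked): {st0, st1, st2, st3, st4, st6}.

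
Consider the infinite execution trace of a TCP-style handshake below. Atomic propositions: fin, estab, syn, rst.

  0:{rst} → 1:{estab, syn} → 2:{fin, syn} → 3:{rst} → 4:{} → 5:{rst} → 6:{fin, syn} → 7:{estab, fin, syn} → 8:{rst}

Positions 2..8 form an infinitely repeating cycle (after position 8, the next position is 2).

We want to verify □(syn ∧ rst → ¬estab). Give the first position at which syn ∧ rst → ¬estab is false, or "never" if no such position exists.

syn ∧ rst → ¬estab holds at every position 0..8, and those are all the positions the trace ever visits, so the invariant □(syn ∧ rst → ¬estab) is never violated.

never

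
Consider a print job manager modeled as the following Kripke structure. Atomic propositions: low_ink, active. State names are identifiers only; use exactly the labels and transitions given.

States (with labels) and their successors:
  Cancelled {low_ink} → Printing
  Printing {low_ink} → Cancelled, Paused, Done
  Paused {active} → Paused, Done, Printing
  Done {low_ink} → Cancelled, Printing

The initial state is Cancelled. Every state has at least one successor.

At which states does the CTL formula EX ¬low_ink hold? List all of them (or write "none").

{Printing, Paused}

States satisfying ¬low_ink: {Paused}.
States satisfying EX ¬low_ink: {Printing, Paused}.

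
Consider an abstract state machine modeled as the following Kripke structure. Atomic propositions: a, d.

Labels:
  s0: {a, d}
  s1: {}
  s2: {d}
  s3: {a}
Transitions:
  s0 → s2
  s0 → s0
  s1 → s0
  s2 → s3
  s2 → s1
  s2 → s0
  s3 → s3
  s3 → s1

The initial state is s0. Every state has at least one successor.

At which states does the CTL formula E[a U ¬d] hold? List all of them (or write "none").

States satisfying a: {s0, s3}.
States satisfying ¬d: {s1, s3}.
States satisfying E[a U ¬d]: {s1, s3}.

{s1, s3}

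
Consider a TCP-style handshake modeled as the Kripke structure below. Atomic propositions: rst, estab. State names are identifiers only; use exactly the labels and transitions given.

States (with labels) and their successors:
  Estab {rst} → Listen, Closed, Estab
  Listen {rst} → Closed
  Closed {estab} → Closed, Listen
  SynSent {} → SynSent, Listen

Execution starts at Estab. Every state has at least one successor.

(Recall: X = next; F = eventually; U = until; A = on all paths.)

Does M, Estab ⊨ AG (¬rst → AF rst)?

States satisfying ¬rst → AF rst: {Estab, Listen}.
States satisfying AG (¬rst → AF rst): ∅.
Closed is reachable from Estab and violates ¬rst → AF rst, so AG fails at Estab.
Estab ∉ Sat(AG (¬rst → AF rst)).

No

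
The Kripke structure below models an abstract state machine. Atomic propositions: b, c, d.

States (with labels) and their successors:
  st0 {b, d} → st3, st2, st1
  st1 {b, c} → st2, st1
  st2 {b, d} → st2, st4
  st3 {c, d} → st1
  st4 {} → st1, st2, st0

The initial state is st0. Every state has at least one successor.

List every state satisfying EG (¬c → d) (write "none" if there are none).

{st0, st1, st2, st3}

States satisfying ¬c → d: {st0, st1, st2, st3}.
States satisfying EG (¬c → d): {st0, st1, st2, st3}.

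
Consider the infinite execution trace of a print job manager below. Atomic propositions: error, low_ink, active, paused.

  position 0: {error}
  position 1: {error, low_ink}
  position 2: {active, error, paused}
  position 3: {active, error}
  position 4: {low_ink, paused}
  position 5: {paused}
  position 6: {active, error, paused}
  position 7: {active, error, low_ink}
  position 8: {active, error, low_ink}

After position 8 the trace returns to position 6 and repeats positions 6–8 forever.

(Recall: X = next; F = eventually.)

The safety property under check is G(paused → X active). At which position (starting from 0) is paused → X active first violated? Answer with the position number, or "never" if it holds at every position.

Check paused → X active at each position in order: 0 ✓, 1 ✓, 2 ✓, 3 ✓.
At position 4 the labels are {low_ink, paused} and the next position 5 has {paused}, so paused → X active is false there. This is the first violation.

4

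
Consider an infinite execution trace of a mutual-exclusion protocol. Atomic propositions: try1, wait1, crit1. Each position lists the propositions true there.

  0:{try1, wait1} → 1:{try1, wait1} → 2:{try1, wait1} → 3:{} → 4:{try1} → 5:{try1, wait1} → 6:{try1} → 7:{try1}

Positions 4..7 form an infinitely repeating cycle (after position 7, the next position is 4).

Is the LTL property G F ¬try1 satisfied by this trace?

F ¬try1 must hold at every position from 0 onward. It fails at position 4, so G F ¬try1 is false.

Violated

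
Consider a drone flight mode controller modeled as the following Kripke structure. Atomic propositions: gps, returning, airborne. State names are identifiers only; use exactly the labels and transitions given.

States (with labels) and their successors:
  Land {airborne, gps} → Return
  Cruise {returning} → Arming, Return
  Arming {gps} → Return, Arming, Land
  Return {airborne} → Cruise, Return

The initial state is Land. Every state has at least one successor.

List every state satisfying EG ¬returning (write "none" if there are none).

{Land, Arming, Return}

States satisfying ¬returning: {Land, Arming, Return}.
States satisfying EG ¬returning: {Land, Arming, Return}.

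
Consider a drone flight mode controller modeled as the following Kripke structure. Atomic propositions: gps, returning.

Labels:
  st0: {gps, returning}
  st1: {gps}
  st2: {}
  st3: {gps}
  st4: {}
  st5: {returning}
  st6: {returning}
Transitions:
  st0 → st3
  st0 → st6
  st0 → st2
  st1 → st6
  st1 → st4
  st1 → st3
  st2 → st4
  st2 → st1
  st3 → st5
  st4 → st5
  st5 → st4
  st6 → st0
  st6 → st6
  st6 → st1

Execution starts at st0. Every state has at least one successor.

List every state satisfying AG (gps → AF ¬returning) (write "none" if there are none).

States satisfying gps → AF ¬returning: {st1, st2, st3, st4, st5, st6}.
States satisfying AG (gps → AF ¬returning): {st3, st4, st5}.

{st3, st4, st5}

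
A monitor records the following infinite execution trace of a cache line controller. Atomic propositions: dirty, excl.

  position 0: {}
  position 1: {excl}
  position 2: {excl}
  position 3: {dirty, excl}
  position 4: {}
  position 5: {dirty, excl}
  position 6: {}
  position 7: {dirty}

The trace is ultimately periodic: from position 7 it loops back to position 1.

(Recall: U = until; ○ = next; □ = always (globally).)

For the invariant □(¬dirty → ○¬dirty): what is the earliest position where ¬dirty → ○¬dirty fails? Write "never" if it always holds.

2

Check ¬dirty → ○¬dirty at each position in order: 0 ✓, 1 ✓.
At position 2 the labels are {excl} and the next position 3 has {dirty, excl}, so ¬dirty → ○¬dirty is false there. This is the first violation.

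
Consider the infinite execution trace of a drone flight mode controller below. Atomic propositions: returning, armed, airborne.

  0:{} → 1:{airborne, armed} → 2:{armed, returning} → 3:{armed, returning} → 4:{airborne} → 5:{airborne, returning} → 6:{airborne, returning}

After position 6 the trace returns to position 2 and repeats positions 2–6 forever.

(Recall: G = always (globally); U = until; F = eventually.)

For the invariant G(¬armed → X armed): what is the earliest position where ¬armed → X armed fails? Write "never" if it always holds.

4

Check ¬armed → X armed at each position in order: 0 ✓, 1 ✓, 2 ✓, 3 ✓.
At position 4 the labels are {airborne} and the next position 5 has {airborne, returning}, so ¬armed → X armed is false there. This is the first violation.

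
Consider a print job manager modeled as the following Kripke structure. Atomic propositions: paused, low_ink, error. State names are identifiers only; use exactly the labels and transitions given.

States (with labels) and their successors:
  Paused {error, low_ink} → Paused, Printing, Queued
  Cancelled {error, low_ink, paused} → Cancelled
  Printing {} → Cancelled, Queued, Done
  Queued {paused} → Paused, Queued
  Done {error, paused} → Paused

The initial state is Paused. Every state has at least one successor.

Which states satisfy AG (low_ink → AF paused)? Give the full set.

States satisfying low_ink → AF paused: {Cancelled, Printing, Queued, Done}.
States satisfying AG (low_ink → AF paused): {Cancelled}.

{Cancelled}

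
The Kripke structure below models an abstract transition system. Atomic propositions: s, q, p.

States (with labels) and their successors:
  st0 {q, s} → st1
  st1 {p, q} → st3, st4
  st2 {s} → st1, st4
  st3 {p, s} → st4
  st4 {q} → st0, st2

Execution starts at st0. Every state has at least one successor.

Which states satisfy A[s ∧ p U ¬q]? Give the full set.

{st2, st3}

States satisfying s ∧ p: {st3}.
States satisfying ¬q: {st2, st3}.
States satisfying A[s ∧ p U ¬q]: {st2, st3}.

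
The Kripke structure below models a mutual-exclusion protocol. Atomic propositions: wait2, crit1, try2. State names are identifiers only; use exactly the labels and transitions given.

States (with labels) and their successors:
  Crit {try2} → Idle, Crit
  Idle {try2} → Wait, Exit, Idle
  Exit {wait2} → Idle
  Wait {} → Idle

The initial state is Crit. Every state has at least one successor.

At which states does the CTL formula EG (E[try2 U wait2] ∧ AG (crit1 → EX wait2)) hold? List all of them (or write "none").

States satisfying E[try2 U wait2] ∧ AG (crit1 → EX wait2): {Crit, Idle, Exit}.
States satisfying EG (E[try2 U wait2] ∧ AG (crit1 → EX wait2)): {Crit, Idle, Exit}.

{Crit, Idle, Exit}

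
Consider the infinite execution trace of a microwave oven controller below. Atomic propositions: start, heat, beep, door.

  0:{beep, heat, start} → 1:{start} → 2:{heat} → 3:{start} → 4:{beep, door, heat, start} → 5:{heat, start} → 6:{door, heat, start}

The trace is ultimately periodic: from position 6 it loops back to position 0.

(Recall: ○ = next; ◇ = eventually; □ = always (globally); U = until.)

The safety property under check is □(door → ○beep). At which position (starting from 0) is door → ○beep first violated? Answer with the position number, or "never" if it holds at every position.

4

Check door → ○beep at each position in order: 0 ✓, 1 ✓, 2 ✓, 3 ✓.
At position 4 the labels are {beep, door, heat, start} and the next position 5 has {heat, start}, so door → ○beep is false there. This is the first violation.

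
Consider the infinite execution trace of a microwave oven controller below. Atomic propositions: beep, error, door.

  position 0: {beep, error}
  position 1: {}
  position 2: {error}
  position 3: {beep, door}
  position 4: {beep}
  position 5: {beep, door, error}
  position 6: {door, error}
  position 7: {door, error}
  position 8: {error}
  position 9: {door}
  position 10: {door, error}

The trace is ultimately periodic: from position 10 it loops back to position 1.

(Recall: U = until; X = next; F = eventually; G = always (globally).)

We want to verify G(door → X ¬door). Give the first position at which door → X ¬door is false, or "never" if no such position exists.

Check door → X ¬door at each position in order: 0 ✓, 1 ✓, 2 ✓, 3 ✓, 4 ✓.
At position 5 the labels are {beep, door, error} and the next position 6 has {door, error}, so door → X ¬door is false there. This is the first violation.

5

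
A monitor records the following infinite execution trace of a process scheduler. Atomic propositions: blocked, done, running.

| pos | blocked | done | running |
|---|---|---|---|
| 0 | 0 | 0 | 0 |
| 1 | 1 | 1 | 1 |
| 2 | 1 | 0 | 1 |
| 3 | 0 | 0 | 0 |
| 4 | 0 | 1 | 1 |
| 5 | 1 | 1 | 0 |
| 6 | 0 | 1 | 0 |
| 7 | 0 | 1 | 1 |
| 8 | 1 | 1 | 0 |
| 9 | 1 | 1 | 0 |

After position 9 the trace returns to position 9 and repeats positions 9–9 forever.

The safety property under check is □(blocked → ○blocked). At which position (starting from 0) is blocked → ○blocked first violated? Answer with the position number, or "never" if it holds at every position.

Check blocked → ○blocked at each position in order: 0 ✓, 1 ✓.
At position 2 the labels are {blocked, running} and the next position 3 has {}, so blocked → ○blocked is false there. This is the first violation.

2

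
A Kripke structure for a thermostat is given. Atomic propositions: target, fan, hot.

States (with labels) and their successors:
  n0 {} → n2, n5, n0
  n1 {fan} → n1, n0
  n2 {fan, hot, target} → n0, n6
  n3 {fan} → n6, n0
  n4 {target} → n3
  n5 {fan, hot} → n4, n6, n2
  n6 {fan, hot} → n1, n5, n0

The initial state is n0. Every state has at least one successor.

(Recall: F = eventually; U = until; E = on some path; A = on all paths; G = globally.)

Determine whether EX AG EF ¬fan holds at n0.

States satisfying AG EF ¬fan: {n0, n1, n2, n3, n4, n5, n6}.
States satisfying EX AG EF ¬fan: {n0, n1, n2, n3, n4, n5, n6}.
n0 ∈ Sat(EX AG EF ¬fan).

Satisfied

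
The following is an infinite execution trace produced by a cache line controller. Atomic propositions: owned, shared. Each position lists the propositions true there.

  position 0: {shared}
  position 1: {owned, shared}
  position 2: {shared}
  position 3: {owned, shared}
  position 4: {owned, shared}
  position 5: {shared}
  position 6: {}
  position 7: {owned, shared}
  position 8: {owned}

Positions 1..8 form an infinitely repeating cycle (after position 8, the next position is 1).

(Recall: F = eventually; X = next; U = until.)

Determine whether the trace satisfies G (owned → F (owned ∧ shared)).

Holds

owned → F (owned ∧ shared) holds at every position 0..8, and those are all positions ever visited, so G (owned → F (owned ∧ shared)) holds.
Positions where owned holds: 1, 3, 4, 7, 8.
Check F (owned ∧ shared) at each: 1→ok, 3→ok, 4→ok, 7→ok, 8→ok.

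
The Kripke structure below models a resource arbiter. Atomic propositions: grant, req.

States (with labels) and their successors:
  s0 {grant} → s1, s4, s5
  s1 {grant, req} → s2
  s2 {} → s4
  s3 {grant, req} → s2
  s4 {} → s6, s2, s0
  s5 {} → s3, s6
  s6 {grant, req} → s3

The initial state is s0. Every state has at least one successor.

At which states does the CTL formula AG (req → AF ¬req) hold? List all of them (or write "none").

States satisfying req → AF ¬req: {s0, s1, s2, s3, s4, s5, s6}.
States satisfying AG (req → AF ¬req): {s0, s1, s2, s3, s4, s5, s6}.

{s0, s1, s2, s3, s4, s5, s6}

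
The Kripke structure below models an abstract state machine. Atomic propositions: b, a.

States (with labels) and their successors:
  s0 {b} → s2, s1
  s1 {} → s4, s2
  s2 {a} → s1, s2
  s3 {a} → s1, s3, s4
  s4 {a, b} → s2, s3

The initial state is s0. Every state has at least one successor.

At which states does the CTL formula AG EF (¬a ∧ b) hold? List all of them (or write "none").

none

States satisfying EF (¬a ∧ b): {s0}.
States satisfying AG EF (¬a ∧ b): ∅.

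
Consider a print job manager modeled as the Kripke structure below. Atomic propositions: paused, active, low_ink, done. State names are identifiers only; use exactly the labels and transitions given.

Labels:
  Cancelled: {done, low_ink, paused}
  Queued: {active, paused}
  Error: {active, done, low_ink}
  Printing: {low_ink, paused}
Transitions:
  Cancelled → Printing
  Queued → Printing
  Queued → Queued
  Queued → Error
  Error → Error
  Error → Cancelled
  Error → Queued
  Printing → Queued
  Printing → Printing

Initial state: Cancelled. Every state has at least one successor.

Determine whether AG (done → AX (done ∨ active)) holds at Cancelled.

Violated

States satisfying done → AX (done ∨ active): {Queued, Error, Printing}.
States satisfying AG (done → AX (done ∨ active)): ∅.
Cancelled is reachable from Cancelled and violates done → AX (done ∨ active), so AG fails at Cancelled.
Cancelled ∉ Sat(AG (done → AX (done ∨ active))).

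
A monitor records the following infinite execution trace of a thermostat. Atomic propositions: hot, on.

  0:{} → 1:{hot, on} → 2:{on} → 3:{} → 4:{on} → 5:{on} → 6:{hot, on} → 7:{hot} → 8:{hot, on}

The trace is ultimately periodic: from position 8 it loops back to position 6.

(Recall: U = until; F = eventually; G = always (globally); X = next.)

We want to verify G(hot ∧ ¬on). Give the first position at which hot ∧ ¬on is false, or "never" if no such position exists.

0

At position 0 the labels are {}, so hot ∧ ¬on is false there. This is the first violation.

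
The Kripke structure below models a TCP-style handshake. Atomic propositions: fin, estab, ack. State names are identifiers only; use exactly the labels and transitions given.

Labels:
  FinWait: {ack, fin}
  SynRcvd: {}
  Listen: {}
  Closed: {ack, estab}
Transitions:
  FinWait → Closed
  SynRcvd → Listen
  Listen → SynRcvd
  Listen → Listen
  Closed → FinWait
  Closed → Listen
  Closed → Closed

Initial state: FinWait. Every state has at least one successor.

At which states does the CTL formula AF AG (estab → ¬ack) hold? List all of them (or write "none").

{SynRcvd, Listen}

States satisfying AG (estab → ¬ack): {SynRcvd, Listen}.
States satisfying AF AG (estab → ¬ack): {SynRcvd, Listen}.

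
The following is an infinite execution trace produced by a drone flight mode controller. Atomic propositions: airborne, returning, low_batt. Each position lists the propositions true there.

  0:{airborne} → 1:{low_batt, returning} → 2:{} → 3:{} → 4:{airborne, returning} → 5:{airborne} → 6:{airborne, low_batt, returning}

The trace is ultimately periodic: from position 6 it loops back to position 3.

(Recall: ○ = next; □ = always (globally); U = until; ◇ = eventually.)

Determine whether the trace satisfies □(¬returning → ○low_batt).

¬returning → ○low_batt must hold at every position from 0 onward. It fails at position 2, so □(¬returning → ○low_batt) is false.
Positions where ¬returning holds: 0, 2, 3, 5.
Check ○low_batt at each: 0→ok, 2→fails, 3→fails, 5→ok.

Violated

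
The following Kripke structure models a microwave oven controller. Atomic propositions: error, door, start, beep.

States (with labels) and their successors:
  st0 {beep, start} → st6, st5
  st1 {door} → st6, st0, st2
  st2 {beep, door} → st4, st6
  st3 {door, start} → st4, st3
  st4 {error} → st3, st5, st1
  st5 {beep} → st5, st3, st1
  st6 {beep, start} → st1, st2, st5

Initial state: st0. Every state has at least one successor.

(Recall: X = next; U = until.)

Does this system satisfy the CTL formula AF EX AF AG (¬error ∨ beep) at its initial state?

No

States satisfying EX AF AG (¬error ∨ beep): ∅.
States satisfying AF EX AF AG (¬error ∨ beep): ∅.
There is a path from st0 along which EX AF AG (¬error ∨ beep) never holds.
st0 ∉ Sat(AF EX AF AG (¬error ∨ beep)).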